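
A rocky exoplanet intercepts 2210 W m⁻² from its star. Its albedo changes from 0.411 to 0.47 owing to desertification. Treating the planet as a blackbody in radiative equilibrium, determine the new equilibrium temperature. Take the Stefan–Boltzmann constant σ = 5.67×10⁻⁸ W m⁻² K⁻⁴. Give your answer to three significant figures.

With the new albedo, S(1−α₂)/4 = 292.8 W m⁻², so T₂ = 268.1 K.

268 K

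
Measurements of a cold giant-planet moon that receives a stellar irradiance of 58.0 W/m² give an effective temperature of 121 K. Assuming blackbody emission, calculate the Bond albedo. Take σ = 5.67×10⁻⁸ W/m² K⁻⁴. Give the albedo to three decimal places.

Energy balance: S(1−α)/4 = σT⁴, so 1−α = 4σT⁴/S.
σT⁴ = 12.15 W/m², so 4σT⁴ = 48.62 W/m².
Hence α = 1 − 48.62/58.00 = 0.1618.

0.162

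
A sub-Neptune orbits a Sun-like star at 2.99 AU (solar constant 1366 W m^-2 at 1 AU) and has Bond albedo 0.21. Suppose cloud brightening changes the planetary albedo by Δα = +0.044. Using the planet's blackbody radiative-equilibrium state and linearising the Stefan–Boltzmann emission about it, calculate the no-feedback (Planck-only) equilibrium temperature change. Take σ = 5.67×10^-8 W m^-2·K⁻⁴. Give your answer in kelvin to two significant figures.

Irradiance scales as 1/d², so S = 1366 W m^-2 × (1/2.99)² = 152.8 W m^-2.
Reference equilibrium: T_e = [S(1−α)/(4σ)]^(1/4) = 151.9 K.
The change in absorbed flux is Δ[S(1−α)/4] = −SΔα/4 = -1.681 W m^-2.
Planck response: λ_P = 4σT_e³ = 4·5.67×10⁻⁸·(151.9)³ = 0.7947 W m^-2/K.
ΔT₀ = ΔF/λ_P = -1.681/0.7947 = -2.11 K.

-2.1 K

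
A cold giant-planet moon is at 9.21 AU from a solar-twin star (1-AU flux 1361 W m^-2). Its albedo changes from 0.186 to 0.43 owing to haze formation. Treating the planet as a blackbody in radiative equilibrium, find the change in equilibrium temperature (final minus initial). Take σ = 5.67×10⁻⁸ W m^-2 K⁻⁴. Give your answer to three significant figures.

-7.42 kelvin

By the inverse-square law, S = 1361/9.21² = 16.04 W m^-2.
Before: T₁ = [16.04·0.814/(4σ)]^(1/4) = 87.11 K.
After:  T₂ = [16.04·0.57/(4σ)]^(1/4) = 79.69 K.
Change: 79.69 − 87.11 = -7.424 K.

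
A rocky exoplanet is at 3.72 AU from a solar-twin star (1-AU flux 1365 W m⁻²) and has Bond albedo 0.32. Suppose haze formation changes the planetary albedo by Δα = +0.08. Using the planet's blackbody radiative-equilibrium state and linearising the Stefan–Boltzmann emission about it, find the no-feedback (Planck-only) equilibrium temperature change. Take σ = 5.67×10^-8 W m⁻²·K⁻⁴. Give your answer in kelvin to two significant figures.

Irradiance scales as 1/d², so S = 1365 W m⁻² × (1/3.72)² = 98.64 W m⁻².
The baseline emission temperature is T_e = 131.1 K.
TOA radiative forcing: ΔF = −S·Δα/4 = −98.64·(+0.08)/4 = -1.973 W m⁻².
Linearising σT⁴ gives d(σT⁴)/dT = 4σT_e³ = 0.5115 W m⁻² per K.
ΔT₀ = ΔF/λ_P = -1.973/0.5115 = -3.86 K.

-3.9 kelvin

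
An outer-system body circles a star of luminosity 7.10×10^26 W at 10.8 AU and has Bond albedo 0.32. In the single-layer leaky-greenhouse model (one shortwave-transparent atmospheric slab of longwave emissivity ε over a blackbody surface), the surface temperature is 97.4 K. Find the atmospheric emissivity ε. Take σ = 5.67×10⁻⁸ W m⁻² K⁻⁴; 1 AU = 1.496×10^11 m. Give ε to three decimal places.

0.558

d = 10.8 × 1.496×10^11 m = 1.616×10^12 m.
Flux at the orbit: S = L/(4πd²) = 7.10×10^26/(4π·(1.62×10^12)²) = 21.64 W m⁻².
First, T_e = [21.64·(1−0.32)/(4σ)]^(1/4) = 89.75 K.
Since (2−ε)/2 = (T_e/T_s)⁴ = 0.7211, ε = 0.5579.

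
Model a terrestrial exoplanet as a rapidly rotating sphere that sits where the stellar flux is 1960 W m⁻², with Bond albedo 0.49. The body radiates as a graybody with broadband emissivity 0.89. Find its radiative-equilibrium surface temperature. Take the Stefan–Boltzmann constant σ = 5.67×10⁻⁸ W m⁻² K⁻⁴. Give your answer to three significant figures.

265 K

Absorbed flux (global mean): S(1−α)/4 = 1960·0.51/4 = 249.9 W m⁻².
Equating to εσT⁴ with ε = 0.89: T = (249.9/0.89σ)^(1/4) = 265.3 K.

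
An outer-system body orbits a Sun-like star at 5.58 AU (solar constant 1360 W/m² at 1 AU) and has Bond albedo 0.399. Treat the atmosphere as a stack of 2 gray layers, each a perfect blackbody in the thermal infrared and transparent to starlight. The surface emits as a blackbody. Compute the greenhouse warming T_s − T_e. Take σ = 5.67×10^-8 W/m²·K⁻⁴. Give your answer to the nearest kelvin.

33 K

Irradiance scales as 1/d², so S = 1360 W/m² × (1/5.58)² = 43.68 W/m².
The effective emission temperature is T_e = [S(1−α)/(4σ)]^¼ = 103.7 K.
Surface: T_s = (3)^¼·T_e = 136.5 K.
Warming: T_s − T_e = 32.78 K.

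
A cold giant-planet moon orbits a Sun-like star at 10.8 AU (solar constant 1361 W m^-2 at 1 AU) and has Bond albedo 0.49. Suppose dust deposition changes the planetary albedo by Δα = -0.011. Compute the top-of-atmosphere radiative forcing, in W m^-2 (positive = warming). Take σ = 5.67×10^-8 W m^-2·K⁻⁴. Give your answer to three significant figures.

Flux at the orbit: S = 1361/(10.8)² = 11.67 W m^-2.
ΔF = −(S/4)Δα = −(11.67/4)×(-0.011) = 0.03209 W m^-2.

0.0321 W m^-2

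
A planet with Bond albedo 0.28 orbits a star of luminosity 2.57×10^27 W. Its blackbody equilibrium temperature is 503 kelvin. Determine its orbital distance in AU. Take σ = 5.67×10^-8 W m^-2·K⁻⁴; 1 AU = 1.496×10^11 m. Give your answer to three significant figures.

0.673 AU

Energy balance gives S = 4σT⁴/(1−α) = 20160 W m^-2.
S = L/(4πd²) → d = √(L/4πS) = √(2.57×10^27/(4π·20160)) = 1.007×10^11 m = 0.6732 AU.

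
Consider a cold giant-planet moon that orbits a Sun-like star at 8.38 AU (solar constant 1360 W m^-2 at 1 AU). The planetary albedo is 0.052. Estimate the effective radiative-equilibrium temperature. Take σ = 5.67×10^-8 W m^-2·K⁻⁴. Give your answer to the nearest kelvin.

Flux at the orbit: S = 1360/(8.38)² = 19.37 W m^-2.
The planet absorbs (1−α)S over its disc πR² and re-emits over 4πR², so the mean absorbed flux is (1−0.052)·19.37/4 = 4.590 W m^-2.
Balancing against σT⁴: T = (4.590/5.67×10⁻⁸)^(1/4) = 94.85 K.

95 K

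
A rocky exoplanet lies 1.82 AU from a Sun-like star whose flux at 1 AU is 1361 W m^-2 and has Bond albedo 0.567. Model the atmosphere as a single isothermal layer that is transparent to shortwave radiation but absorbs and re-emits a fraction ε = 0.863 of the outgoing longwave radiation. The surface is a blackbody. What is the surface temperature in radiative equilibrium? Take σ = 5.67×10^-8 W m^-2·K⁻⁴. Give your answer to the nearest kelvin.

193 K

Irradiance scales as 1/d², so S = 1361 W m^-2 × (1/1.82)² = 410.9 W m^-2.
At the top of the atmosphere, σT_e⁴ = S(1−α)/4 = 44.48 W m^-2, giving T_e = 167.4 K.
For a single slab of emissivity ε, T_s⁴ = 2T_e⁴/(2−ε); thus T_s = 167.4·(1.759)^(1/4) = 192.7 K.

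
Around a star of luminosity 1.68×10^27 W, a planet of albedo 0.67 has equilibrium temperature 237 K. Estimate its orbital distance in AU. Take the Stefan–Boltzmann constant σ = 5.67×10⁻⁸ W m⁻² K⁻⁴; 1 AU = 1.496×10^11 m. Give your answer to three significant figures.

1.66 AU

Required flux: S = 4σT⁴/(1−α) = 2168 W m⁻².
S = L/(4πd²) → d = √(L/4πS) = √(1.68×10^27/(4π·2168)) = 2.483×10^11 m = 1.660 AU.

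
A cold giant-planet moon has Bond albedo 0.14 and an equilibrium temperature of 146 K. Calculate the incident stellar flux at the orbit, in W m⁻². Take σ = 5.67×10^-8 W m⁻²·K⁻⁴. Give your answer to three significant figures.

Invert the energy balance for S: S = 4σT⁴/(1−α).
σT⁴ = 5.67×10⁻⁸·(146)⁴ = 25.76 W m⁻².
So S = 4×25.76/(1−0.14) = 119.8 W m⁻².

120 W m⁻²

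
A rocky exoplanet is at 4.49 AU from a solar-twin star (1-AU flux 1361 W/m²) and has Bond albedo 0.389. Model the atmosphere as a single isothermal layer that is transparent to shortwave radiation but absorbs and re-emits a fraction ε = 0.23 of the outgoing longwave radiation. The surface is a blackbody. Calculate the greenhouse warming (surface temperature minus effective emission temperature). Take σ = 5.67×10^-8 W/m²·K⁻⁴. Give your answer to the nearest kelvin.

By the inverse-square law, S = 1361/4.49² = 67.51 W/m².
At the top of the atmosphere, σT_e⁴ = S(1−α)/4 = 10.31 W/m², giving T_e = 116.1 K.
For a single slab of emissivity ε, T_s⁴ = 2T_e⁴/(2−ε); thus T_s = 116.1·(1.13)^(1/4) = 119.7 K.
T_s − T_e = 119.7 − 116.1 = 3.602 K.

4 kelvin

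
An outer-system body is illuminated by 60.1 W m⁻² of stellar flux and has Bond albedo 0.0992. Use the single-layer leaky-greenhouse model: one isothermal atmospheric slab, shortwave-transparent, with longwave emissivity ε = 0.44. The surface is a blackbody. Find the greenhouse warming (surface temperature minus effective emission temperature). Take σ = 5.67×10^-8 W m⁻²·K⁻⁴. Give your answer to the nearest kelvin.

8 kelvin

Effective emission temperature (TOA balance): σT_e⁴ = S(1−α)/4 = 13.53 W m⁻² → T_e = 124.3 K.
Surface balance with a leaky layer gives σT_s⁴ = σT_e⁴·2/(2−ε), so T_s = T_e·[2/(2−0.44)]^(1/4) = 132.3 K.
Greenhouse warming: T_s − T_e = 7.966 K.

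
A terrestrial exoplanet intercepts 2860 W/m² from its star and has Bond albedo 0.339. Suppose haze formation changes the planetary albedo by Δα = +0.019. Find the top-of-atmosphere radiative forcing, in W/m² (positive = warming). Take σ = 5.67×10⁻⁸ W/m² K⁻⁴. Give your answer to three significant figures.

TOA radiative forcing: ΔF = −S·Δα/4 = −2860·(+0.019)/4 = -13.58 W/m².

-13.6 W/m²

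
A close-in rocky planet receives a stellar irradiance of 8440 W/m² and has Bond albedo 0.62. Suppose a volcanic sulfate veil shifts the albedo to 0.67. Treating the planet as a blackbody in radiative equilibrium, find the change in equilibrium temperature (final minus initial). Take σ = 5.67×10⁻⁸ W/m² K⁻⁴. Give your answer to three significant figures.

With α = 0.62, T₁ = 344.8 K.
After:  T₂ = [8440·0.33/(4σ)]^(1/4) = 332.9 K.
Change: 332.9 − 344.8 = -11.95 K.

-12.0 kelvin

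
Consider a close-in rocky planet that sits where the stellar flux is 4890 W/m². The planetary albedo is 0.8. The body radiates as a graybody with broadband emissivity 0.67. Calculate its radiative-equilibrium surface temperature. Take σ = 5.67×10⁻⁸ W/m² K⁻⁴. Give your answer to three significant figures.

283 kelvin

Averaging over the sphere, the absorbed flux is S(1−α)/4 = 244.5 W/m².
Equating to εσT⁴ with ε = 0.67: T = (244.5/0.67σ)^(1/4) = 283.2 K.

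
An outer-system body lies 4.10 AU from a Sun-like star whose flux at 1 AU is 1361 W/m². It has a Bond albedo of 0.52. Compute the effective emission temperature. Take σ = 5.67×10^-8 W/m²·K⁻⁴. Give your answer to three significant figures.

114 K

Flux at the orbit: S = 1361/(4.10)² = 80.96 W/m².
Averaging over the sphere, the absorbed flux is S(1−α)/4 = 9.716 W/m².
Set σT⁴ = 9.716 → T = (9.716/σ)^(1/4) = 114.4 K.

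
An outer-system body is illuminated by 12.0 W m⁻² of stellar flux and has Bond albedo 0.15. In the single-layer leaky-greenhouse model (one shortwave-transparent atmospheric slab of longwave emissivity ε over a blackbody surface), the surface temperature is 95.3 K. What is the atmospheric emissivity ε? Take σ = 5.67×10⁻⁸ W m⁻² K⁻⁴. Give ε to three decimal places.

First, T_e = [12.00·(1−0.15)/(4σ)]^(1/4) = 81.89 K.
Inverting T_s⁴ = 2T_e⁴/(2−ε): (T_e/T_s)⁴ = 0.5452, so ε = 2(1 − 0.5452) = 0.9095.

0.910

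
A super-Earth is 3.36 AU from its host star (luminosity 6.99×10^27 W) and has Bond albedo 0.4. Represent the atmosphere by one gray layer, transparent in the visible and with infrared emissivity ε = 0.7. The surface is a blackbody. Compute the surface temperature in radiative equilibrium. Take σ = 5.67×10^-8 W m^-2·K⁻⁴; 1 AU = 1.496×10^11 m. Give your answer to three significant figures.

Orbital distance: d = 3.36 AU = 5.027×10^11 m.
Spreading L over a sphere of radius d: S = 6.99×10^27/(4π·5.03×10^11²) = 2202 W m^-2.
The planet radiates to space at T_e = [S(1−α)/(4σ)]^(1/4) = 276.3 K.
The surface balance (absorbed SW + ε·downward IR = σT_s⁴) with T_a⁴ = T_s⁴/2 reduces to T_s = T_e·[2/(2−ε)]^¼ = 307.7 K.

308 K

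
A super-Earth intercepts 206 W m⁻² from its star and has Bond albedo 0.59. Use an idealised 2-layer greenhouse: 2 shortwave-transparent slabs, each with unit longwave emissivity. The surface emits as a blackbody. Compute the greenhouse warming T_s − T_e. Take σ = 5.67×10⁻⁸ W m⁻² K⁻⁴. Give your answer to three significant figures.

43.9 kelvin

Top-of-atmosphere balance: σT_e⁴ = S(1−α)/4 = 21.12 W m⁻² → T_e = 138.9 K.
T_s = (N+1)^(1/4)·T_e = 182.8 K.
So the greenhouse effect raises the surface by 182.8 − 138.9 = 43.91 K.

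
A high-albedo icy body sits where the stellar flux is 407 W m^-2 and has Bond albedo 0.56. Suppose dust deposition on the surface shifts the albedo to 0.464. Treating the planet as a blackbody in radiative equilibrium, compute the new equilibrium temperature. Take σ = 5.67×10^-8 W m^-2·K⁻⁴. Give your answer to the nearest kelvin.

176 K

With the new albedo, S(1−α₂)/4 = 54.54 W m^-2, so T₂ = 176.1 K.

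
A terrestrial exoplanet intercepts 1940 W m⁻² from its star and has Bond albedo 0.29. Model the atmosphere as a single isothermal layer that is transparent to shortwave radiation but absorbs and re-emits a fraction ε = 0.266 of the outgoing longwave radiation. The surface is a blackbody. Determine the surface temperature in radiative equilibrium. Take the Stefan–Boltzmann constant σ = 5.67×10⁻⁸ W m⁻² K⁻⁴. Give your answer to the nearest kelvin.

289 K

Effective emission temperature (TOA balance): σT_e⁴ = S(1−α)/4 = 344.3 W m⁻² → T_e = 279.2 K.
The surface balance (absorbed SW + ε·downward IR = σT_s⁴) with T_a⁴ = T_s⁴/2 reduces to T_s = T_e·[2/(2−ε)]^¼ = 289.3 K.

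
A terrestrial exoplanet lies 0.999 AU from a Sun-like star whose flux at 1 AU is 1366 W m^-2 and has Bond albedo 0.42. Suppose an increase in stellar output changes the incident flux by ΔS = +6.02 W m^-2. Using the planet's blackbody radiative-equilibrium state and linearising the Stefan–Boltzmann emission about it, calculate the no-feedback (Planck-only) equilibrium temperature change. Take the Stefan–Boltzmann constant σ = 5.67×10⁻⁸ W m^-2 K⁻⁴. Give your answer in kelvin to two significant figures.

By the inverse-square law, S = 1366/0.999² = 1369 W m^-2.
Unperturbed T_e = [1369·(1−0.42)/(4σ)]^¼ = 243.2 K.
Only a fraction (1−α) is absorbed and it's spread over 4πR², so ΔF = (1−α)ΔS/4 = 0.8729 W m^-2.
The Planck feedback parameter is 4σT_e³ = 3.264 W m^-2/K.
ΔT₀ = ΔF/λ_P = 0.8729/3.264 = 0.267 K.

0.27 K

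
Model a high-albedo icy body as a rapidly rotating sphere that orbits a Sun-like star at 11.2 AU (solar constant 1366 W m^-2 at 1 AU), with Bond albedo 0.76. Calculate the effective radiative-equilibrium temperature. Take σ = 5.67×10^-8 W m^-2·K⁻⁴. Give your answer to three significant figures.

Flux at the orbit: S = 1366/(11.2)² = 10.89 W m^-2.
Averaging over the sphere, the absorbed flux is S(1−α)/4 = 0.6534 W m^-2.
In equilibrium σT⁴ equals this, so T = 58.26 K.

58.3 K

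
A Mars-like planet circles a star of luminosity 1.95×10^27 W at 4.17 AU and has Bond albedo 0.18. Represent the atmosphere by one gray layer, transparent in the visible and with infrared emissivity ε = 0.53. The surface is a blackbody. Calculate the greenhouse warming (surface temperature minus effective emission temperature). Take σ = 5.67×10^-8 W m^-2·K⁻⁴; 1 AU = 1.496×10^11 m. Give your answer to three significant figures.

d = 4.17 × 1.496×10^11 m = 6.238×10^11 m.
Spreading L over a sphere of radius d: S = 1.95×10^27/(4π·6.24×10^11²) = 398.7 W m^-2.
The planet radiates to space at T_e = [S(1−α)/(4σ)]^(1/4) = 194.9 K.
For a single slab of emissivity ε, T_s⁴ = 2T_e⁴/(2−ε); thus T_s = 194.9·(1.361)^(1/4) = 210.4 K.
Greenhouse warming: T_s − T_e = 15.59 K.

15.6 K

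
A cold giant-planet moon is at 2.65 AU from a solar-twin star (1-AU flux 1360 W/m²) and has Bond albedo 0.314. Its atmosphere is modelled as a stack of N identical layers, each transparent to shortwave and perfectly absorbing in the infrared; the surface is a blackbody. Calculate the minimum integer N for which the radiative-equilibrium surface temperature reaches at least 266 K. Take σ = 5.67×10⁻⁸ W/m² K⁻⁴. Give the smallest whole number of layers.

Flux at the orbit: S = 1360/(2.65)² = 193.7 W/m².
OLR = S(1−α)/4 = 33.21 W/m²; the top layer radiates at T_e = 155.6 K.
Need (N+1)T_e⁴ ≥ T_s⁴, i.e. N+1 ≥ (266/155.6)⁴ = 8.547.
Rounding up, N = 8.

8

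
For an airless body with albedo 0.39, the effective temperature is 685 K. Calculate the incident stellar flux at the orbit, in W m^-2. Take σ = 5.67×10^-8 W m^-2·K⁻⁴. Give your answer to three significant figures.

81900 W m^-2

Invert the energy balance for S: S = 4σT⁴/(1−α).
The emitted flux is σT⁴ = 12480 W m^-2.
So S = 4×12480/(1−0.39) = 81860 W m^-2.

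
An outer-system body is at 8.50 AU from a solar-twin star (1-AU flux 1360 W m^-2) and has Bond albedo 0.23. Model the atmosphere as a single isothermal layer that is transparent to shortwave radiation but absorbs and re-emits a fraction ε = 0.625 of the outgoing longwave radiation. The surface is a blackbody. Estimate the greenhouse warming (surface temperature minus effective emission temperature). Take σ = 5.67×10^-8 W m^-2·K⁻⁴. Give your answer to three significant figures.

Irradiance scales as 1/d², so S = 1360 W m^-2 × (1/8.50)² = 18.82 W m^-2.
The planet radiates to space at T_e = [S(1−α)/(4σ)]^(1/4) = 89.41 K.
For a single slab of emissivity ε, T_s⁴ = 2T_e⁴/(2−ε); thus T_s = 89.41·(1.455)^(1/4) = 98.19 K.
The atmosphere warms the surface by 8.780 K.

8.78 K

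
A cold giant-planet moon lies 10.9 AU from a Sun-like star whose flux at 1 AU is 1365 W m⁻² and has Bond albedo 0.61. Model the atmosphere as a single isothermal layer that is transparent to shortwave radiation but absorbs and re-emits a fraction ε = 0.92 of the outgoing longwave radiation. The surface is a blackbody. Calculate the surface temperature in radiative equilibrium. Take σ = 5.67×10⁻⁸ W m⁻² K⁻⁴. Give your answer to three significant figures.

By the inverse-square law, S = 1365/10.9² = 11.49 W m⁻².
Effective emission temperature (TOA balance): σT_e⁴ = S(1−α)/4 = 1.120 W m⁻² → T_e = 66.67 K.
For a single slab of emissivity ε, T_s⁴ = 2T_e⁴/(2−ε); thus T_s = 66.67·(1.852)^(1/4) = 77.77 K.

77.8 K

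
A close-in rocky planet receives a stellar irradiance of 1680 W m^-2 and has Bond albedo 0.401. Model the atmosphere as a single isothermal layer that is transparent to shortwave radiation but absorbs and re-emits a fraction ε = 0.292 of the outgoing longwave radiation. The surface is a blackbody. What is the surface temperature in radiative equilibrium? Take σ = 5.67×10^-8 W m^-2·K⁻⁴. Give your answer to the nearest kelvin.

Effective emission temperature (TOA balance): σT_e⁴ = S(1−α)/4 = 251.6 W m^-2 → T_e = 258.1 K.
Surface balance with a leaky layer gives σT_s⁴ = σT_e⁴·2/(2−ε), so T_s = T_e·[2/(2−0.292)]^(1/4) = 268.5 K.

268 kelvin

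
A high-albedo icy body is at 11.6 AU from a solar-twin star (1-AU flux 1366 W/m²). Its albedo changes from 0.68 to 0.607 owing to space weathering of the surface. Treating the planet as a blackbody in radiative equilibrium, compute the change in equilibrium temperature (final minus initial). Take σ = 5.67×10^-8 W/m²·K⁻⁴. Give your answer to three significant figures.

3.24 kelvin

Flux at the orbit: S = 1366/(11.6)² = 10.15 W/m².
With α = 0.68, T₁ = 61.52 K.
Final:   T₂ = [S(1−0.607)/(4σ)]^(1/4) = 64.76 K.
ΔT = T₂ − T₁ = 3.243 K.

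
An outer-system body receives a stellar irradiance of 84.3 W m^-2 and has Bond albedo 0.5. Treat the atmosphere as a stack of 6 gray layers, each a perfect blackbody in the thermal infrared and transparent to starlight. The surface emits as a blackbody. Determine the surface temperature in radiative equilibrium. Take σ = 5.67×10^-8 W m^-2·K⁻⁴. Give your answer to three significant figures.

OLR = S(1−α)/4 = 10.54 W m^-2; the top layer radiates at T_e = 116.8 K.
With N = 6 opaque layers, T_s = (N+1)^(1/4)·T_e = 7^(1/4)·116.8 = 189.9 K.

190 K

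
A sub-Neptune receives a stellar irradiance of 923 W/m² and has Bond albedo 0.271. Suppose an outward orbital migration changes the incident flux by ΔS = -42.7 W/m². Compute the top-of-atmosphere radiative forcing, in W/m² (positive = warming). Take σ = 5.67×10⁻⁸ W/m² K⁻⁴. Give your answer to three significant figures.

-7.78 W/m²

TOA radiative forcing: ΔF = (1−α)ΔS/4 = 0.729·(-42.7)/4 = -7.782 W/m².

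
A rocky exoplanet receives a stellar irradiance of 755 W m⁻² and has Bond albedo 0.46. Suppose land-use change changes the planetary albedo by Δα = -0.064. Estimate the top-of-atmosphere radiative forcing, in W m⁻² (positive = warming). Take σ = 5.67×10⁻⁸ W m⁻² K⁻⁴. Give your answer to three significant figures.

The change in absorbed flux is Δ[S(1−α)/4] = −SΔα/4 = 12.08 W m⁻².

12.1 W m⁻²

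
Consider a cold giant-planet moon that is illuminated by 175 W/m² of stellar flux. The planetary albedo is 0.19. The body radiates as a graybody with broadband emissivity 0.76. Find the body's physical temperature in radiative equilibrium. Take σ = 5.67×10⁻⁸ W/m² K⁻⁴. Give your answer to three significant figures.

The planet absorbs (1−α)S over its disc πR² and re-emits over 4πR², so the mean absorbed flux is (1−0.19)·175.0/4 = 35.44 W/m².
Radiative balance εσT⁴ = 35.44 gives T = [35.44/(0.76·σ)]^(1/4) = 169.3 K.

169 K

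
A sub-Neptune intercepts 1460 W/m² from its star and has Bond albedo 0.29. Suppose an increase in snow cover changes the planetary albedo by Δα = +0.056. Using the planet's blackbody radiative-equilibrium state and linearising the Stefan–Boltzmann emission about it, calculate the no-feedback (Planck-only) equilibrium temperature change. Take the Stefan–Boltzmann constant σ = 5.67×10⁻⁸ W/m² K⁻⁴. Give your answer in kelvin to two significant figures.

-5.1 K

Reference equilibrium: T_e = [S(1−α)/(4σ)]^(1/4) = 260.0 K.
The change in absorbed flux is Δ[S(1−α)/4] = −SΔα/4 = -20.44 W/m².
Planck response: λ_P = 4σT_e³ = 4·5.67×10⁻⁸·(260.0)³ = 3.987 W/m²/K.
Hence the no-feedback warming is ΔF/(4σT_e³) = -5.13 K.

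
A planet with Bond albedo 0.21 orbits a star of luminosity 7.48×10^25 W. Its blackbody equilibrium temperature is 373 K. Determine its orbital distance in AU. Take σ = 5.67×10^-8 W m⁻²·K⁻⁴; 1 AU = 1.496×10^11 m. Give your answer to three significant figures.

0.219 AU

The flux needed for this T is 4σT⁴/(1−0.21) = 5557 W m⁻².
From L = 4πd²S, d = √(7.48×10^25/(4π·5557)) = 3.273×10^10 m = 0.2188 AU.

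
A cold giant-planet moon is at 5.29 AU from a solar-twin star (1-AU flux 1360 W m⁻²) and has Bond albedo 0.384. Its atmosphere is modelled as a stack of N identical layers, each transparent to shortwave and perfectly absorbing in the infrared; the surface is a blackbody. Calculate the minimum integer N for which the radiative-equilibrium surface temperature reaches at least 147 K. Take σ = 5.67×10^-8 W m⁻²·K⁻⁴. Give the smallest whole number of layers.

Flux at the orbit: S = 1360/(5.29)² = 48.60 W m⁻².
Top-of-atmosphere balance: σT_e⁴ = S(1−α)/4 = 7.484 W m⁻² → T_e = 107.2 K.
T_s = (N+1)^(1/4)·T_e ≥ 147 K requires N+1 ≥ (T_s/T_e)⁴ = (147/107.2)⁴ = 3.538.
The minimum whole number is N = 3.

3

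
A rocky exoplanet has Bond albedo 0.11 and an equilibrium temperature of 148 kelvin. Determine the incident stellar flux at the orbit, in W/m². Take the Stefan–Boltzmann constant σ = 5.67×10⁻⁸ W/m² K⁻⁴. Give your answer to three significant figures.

122 W/m²

From S(1−α)/4 = σT⁴: S = 4σT⁴/(1−α).
The emitted flux is σT⁴ = 27.20 W/m².
So S = 4×27.20/(1−0.11) = 122.3 W/m².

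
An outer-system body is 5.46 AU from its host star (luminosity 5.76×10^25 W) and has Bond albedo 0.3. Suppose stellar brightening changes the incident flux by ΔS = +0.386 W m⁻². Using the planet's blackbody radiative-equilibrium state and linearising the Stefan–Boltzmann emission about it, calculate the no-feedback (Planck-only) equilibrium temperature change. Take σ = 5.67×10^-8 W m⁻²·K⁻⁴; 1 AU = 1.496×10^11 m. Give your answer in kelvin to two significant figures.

0.95 K

d = 5.46 × 1.496×10^11 m = 8.168×10^11 m.
Flux at the orbit: S = L/(4πd²) = 5.76×10^25/(4π·(8.17×10^11)²) = 6.870 W m⁻².
Reference equilibrium: T_e = [S(1−α)/(4σ)]^(1/4) = 67.86 K.
TOA radiative forcing: ΔF = (1−α)ΔS/4 = 0.7·(+0.386)/4 = 0.06755 W m⁻².
Planck response: λ_P = 4σT_e³ = 4·5.67×10⁻⁸·(67.86)³ = 0.07087 W m⁻²/K.
Hence the no-feedback warming is ΔF/(4σT_e³) = 0.953 K.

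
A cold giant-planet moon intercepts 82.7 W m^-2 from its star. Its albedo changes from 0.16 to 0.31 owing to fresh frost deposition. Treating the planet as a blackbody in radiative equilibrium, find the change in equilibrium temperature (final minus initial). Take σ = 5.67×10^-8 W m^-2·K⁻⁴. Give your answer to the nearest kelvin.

-6 K

Initial: T₁ = [S(1−0.16)/(4σ)]^(1/4) = 132.3 K.
With α = 0.31, T₂ = 125.9 K.
ΔT = T₂ − T₁ = -6.348 K.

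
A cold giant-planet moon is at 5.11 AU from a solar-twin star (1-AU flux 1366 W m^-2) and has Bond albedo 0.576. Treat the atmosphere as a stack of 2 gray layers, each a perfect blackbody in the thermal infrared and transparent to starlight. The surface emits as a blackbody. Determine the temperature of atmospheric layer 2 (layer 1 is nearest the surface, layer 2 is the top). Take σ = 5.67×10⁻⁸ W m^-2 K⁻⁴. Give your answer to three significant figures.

99.4 K

Flux at the orbit: S = 1366/(5.11)² = 52.31 W m^-2.
OLR = S(1−α)/4 = 5.545 W m^-2; the top layer radiates at T_e = 99.44 K.
The net upward flux σT_e⁴ is constant between every pair of levels, so T_k⁴ = (N+1−k)T_e⁴.
T_2 = (1)^(1/4)·99.44 = 99.44 K.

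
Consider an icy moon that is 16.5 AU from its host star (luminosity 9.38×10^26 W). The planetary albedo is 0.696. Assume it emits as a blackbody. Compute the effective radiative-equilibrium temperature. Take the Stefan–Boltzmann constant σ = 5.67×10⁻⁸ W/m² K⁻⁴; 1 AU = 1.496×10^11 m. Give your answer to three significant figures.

63.7 K

Orbital distance: d = 16.5 AU = 2.468×10^12 m.
S = L/(4πd²) = 12.25 W/m².
Averaging over the sphere, the absorbed flux is S(1−α)/4 = 0.9311 W/m².
Balancing against σT⁴: T = (0.9311/5.67×10⁻⁸)^(1/4) = 63.66 K.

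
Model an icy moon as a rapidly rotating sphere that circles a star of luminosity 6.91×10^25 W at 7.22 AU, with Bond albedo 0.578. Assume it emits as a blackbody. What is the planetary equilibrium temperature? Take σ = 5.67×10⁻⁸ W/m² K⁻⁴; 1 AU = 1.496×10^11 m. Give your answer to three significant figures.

Orbital distance: d = 7.22 AU = 1.080×10^12 m.
S = L/(4πd²) = 4.713 W/m².
Absorbed flux (global mean): S(1−α)/4 = 4.713·0.422/4 = 0.4973 W/m².
In equilibrium σT⁴ equals this, so T = 54.42 K.

54.4 kelvin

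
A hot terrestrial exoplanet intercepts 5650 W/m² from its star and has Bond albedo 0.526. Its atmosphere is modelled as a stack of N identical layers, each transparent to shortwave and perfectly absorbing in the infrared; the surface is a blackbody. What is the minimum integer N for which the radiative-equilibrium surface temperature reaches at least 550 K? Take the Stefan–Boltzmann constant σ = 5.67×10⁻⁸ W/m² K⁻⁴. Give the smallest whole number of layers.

OLR = S(1−α)/4 = 669.5 W/m²; the top layer radiates at T_e = 329.6 K.
Need (N+1)T_e⁴ ≥ T_s⁴, i.e. N+1 ≥ (550/329.6)⁴ = 7.749.
Rounding up, N = 7.

7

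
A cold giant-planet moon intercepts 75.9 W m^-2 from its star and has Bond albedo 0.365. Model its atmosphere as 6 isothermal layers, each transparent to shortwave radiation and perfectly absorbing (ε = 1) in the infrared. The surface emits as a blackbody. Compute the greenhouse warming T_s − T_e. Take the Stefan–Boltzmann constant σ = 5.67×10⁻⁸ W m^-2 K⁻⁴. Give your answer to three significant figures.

Top-of-atmosphere balance: σT_e⁴ = S(1−α)/4 = 12.05 W m^-2 → T_e = 120.7 K.
Surface: T_s = (7)^¼·T_e = 196.4 K.
So the greenhouse effect raises the surface by 196.4 − 120.7 = 75.65 K.

75.7 K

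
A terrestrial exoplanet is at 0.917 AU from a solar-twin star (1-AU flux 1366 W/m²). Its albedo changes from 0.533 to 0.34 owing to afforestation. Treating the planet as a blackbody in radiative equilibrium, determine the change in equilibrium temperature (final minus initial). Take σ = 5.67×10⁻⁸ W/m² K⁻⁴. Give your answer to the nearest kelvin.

22 K

Flux at the orbit: S = 1366/(0.917)² = 1624 W/m².
Before: T₁ = [1624·0.467/(4σ)]^(1/4) = 240.5 K.
After:  T₂ = [1624·0.66/(4σ)]^(1/4) = 262.2 K.
ΔT = T₂ − T₁ = 21.72 K.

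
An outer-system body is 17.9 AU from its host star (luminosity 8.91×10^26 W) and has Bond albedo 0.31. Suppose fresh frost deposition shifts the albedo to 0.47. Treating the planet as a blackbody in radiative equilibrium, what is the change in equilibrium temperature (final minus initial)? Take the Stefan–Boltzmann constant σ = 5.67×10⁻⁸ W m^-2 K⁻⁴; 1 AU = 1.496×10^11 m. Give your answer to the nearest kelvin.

-5 kelvin

Orbital distance: d = 17.9 AU = 2.678×10^12 m.
Flux at the orbit: S = L/(4πd²) = 8.91×10^26/(4π·(2.68×10^12)²) = 9.888 W m^-2.
Initial: T₁ = [S(1−0.31)/(4σ)]^(1/4) = 74.06 K.
After:  T₂ = [9.888·0.53/(4σ)]^(1/4) = 69.33 K.
ΔT = T₂ − T₁ = -4.727 K.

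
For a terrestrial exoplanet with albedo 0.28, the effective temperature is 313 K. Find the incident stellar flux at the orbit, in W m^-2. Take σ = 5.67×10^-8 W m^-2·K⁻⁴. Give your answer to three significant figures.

Invert the energy balance for S: S = 4σT⁴/(1−α).
The emitted flux is σT⁴ = 544.2 W m^-2.
So S = 4×544.2/(1−0.28) = 3023 W m^-2.

3020 W m^-2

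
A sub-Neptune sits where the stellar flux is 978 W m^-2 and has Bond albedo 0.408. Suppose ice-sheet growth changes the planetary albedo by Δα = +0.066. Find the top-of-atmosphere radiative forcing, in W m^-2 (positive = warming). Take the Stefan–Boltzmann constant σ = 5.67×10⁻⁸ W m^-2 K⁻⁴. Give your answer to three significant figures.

-16.1 W m^-2

TOA radiative forcing: ΔF = −S·Δα/4 = −978.0·(+0.066)/4 = -16.14 W m^-2.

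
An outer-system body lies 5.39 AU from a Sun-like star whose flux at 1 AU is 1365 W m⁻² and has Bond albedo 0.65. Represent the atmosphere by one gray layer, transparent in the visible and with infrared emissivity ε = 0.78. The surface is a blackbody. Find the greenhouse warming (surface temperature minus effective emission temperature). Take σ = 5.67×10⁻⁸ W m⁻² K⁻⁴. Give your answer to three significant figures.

12.1 K

By the inverse-square law, S = 1365/5.39² = 46.98 W m⁻².
The planet radiates to space at T_e = [S(1−α)/(4σ)]^(1/4) = 92.28 K.
Surface balance with a leaky layer gives σT_s⁴ = σT_e⁴·2/(2−ε), so T_s = T_e·[2/(2−0.78)]^(1/4) = 104.4 K.
The atmosphere warms the surface by 12.14 K.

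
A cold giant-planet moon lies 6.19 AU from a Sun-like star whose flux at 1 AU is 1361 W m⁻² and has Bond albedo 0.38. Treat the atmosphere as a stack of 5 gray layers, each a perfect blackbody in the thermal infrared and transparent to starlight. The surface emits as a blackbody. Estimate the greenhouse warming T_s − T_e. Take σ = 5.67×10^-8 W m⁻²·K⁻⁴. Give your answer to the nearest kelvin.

Flux at the orbit: S = 1361/(6.19)² = 35.52 W m⁻².
The effective emission temperature is T_e = [S(1−α)/(4σ)]^¼ = 99.27 K.
T_s = (N+1)^(1/4)·T_e = 155.4 K.
Warming: T_s − T_e = 56.09 K.

56 K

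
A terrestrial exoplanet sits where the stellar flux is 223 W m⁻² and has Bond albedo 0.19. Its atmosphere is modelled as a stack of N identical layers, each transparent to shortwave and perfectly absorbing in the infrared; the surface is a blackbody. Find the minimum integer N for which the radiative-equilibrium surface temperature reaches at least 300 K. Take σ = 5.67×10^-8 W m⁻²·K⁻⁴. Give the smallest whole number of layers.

OLR = S(1−α)/4 = 45.16 W m⁻²; the top layer radiates at T_e = 168.0 K.
Need (N+1)T_e⁴ ≥ T_s⁴, i.e. N+1 ≥ (300/168.0)⁴ = 10.170.
The minimum whole number is N = 10.

10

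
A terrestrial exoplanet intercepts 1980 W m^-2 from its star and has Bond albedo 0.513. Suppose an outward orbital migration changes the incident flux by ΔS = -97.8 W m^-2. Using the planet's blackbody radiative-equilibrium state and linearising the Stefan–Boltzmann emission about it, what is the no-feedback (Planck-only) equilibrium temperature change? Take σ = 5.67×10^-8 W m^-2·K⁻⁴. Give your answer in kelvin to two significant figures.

The baseline emission temperature is T_e = 255.4 K.
ΔF = Δ[S(1−α)]/4 = (1−0.513)·-97.8/4 = -11.91 W m^-2.
Linearising σT⁴ gives d(σT⁴)/dT = 4σT_e³ = 3.776 W m^-2 per K.
So ΔT₀ = -11.91/3.776 = -3.15 K.

-3.2 K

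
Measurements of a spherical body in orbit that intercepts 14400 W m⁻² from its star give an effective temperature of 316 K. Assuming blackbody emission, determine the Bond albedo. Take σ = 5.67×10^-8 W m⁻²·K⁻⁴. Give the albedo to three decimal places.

0.843

Energy balance: S(1−α)/4 = σT⁴, so 1−α = 4σT⁴/S.
σT⁴ = 565.4 W m⁻², so 4σT⁴ = 2261 W m⁻².
1−α = 2261/14400 = 0.1570, so α = 0.8430.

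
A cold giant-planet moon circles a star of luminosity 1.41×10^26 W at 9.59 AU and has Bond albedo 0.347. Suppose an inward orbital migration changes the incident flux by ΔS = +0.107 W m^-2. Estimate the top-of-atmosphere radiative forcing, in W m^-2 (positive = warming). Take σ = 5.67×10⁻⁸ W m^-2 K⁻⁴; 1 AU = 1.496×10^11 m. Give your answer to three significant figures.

Orbital distance: d = 9.59 AU = 1.435×10^12 m.
Spreading L over a sphere of radius d: S = 1.41×10^26/(4π·1.43×10^12²) = 5.451 W m^-2.
Only a fraction (1−α) is absorbed and it's spread over 4πR², so ΔF = (1−α)ΔS/4 = 0.01747 W m^-2.

0.0175 W m^-2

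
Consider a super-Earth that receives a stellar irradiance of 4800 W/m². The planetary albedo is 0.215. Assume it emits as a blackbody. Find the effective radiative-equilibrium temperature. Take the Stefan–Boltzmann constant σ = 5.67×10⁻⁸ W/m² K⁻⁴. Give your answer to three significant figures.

359 K

The planet absorbs (1−α)S over its disc πR² and re-emits over 4πR², so the mean absorbed flux is (1−0.215)·4800/4 = 942.0 W/m².
In equilibrium σT⁴ equals this, so T = 359.0 K.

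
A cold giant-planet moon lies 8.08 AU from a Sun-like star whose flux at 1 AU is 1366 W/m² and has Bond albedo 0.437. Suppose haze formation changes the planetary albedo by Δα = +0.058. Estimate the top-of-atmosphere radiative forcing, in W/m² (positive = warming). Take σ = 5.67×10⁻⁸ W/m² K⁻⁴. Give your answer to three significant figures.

-0.303 W/m²

Flux at the orbit: S = 1366/(8.08)² = 20.92 W/m².
ΔF = −(S/4)Δα = −(20.92/4)×(+0.058) = -0.3034 W/m².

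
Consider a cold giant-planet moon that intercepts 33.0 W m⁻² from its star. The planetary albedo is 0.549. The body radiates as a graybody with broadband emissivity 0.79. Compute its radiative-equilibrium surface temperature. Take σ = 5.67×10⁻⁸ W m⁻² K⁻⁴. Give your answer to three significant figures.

95.5 K

The planet absorbs (1−α)S over its disc πR² and re-emits over 4πR², so the mean absorbed flux is (1−0.549)·33.00/4 = 3.721 W m⁻².
Radiative balance εσT⁴ = 3.721 gives T = [3.721/(0.79·σ)]^(1/4) = 95.47 K.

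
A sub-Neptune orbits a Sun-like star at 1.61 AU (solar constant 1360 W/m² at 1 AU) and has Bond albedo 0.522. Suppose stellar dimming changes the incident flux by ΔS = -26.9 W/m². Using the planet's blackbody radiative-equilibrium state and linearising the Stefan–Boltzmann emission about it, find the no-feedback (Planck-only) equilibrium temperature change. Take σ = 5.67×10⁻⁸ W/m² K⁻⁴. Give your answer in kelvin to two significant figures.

By the inverse-square law, S = 1360/1.61² = 524.7 W/m².
Reference equilibrium: T_e = [S(1−α)/(4σ)]^(1/4) = 182.4 K.
TOA radiative forcing: ΔF = (1−α)ΔS/4 = 0.478·(-26.9)/4 = -3.215 W/m².
The Planck feedback parameter is 4σT_e³ = 1.375 W/m²/K.
ΔT₀ = ΔF/λ_P = -3.215/1.375 = -2.34 K.

-2.3 K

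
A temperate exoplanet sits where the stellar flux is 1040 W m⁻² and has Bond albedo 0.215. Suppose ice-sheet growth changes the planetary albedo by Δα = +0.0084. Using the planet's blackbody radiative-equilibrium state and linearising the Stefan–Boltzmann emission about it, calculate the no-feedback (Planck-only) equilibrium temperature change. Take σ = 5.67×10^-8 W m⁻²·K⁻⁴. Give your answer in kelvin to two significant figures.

Unperturbed T_e = [1040·(1−0.215)/(4σ)]^¼ = 244.9 K.
ΔF = −(S/4)Δα = −(1040/4)×(+0.0084) = -2.184 W m⁻².
Planck response: λ_P = 4σT_e³ = 4·5.67×10⁻⁸·(244.9)³ = 3.333 W m⁻²/K.
So ΔT₀ = -2.184/3.333 = -0.655 K.

-0.66 kelvin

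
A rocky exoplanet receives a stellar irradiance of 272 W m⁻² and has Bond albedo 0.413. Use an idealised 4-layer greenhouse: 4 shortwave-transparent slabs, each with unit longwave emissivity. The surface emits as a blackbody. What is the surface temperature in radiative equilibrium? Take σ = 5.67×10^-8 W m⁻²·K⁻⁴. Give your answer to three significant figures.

244 kelvin

OLR = S(1−α)/4 = 39.92 W m⁻²; the top layer radiates at T_e = 162.9 K.
Layer-by-layer balance gives σT_s⁴ = (N+1)σT_e⁴, so T_s = 5^¼·162.9 = 243.6 K.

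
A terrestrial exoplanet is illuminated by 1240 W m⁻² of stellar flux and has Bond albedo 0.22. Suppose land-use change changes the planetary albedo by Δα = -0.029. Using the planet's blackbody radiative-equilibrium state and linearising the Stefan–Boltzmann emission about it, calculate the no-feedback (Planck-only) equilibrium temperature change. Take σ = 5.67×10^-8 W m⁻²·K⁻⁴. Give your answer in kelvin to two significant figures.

2.4 kelvin

Reference equilibrium: T_e = [S(1−α)/(4σ)]^(1/4) = 255.5 K.
ΔF = −(S/4)Δα = −(1240/4)×(-0.029) = 8.990 W m⁻².
Linearising σT⁴ gives d(σT⁴)/dT = 4σT_e³ = 3.785 W m⁻² per K.
Hence the no-feedback warming is ΔF/(4σT_e³) = 2.38 K.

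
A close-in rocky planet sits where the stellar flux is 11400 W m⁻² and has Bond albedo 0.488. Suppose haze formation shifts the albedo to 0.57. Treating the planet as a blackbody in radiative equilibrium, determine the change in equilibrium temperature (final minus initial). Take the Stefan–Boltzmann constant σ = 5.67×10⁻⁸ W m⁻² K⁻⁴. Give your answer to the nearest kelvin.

-17 kelvin

With α = 0.488, T₁ = 400.5 K.
Final:   T₂ = [S(1−0.57)/(4σ)]^(1/4) = 383.4 K.
Change: 383.4 − 400.5 = -17.10 K.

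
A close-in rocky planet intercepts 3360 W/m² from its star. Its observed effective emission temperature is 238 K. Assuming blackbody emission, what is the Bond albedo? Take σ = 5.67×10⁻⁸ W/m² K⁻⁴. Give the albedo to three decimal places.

0.783

Energy balance: S(1−α)/4 = σT⁴, so 1−α = 4σT⁴/S.
σT⁴ = 181.9 W/m², so 4σT⁴ = 727.7 W/m².
1−α = 727.7/3360 = 0.2166, so α = 0.7834.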